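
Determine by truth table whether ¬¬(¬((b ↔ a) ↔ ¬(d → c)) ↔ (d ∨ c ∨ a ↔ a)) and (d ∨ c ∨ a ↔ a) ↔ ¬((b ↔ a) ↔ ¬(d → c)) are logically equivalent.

a | b | c | d || φ | ψ
F | F | F | F || T | T
F | F | F | T || T | T
F | F | T | F || F | F
F | F | T | T || F | F
F | T | F | F || F | F
F | T | F | T || F | F
F | T | T | F || T | T
F | T | T | T || T | T
T | F | F | F || F | F
T | F | F | T || T | T
T | F | T | F || F | F
T | F | T | T || F | F
T | T | F | F || T | T
T | T | F | T || F | F
T | T | T | F || T | T
T | T | T | T || T | T
The columns for φ and ψ agree on every row, so they are logically equivalent.

equivalent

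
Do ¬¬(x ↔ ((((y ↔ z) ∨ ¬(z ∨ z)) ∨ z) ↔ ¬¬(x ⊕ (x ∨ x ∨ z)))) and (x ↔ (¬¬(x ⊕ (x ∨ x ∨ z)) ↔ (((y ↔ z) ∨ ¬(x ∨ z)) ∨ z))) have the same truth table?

not equivalent

x | y | z | φ | ψ
- | - | - | - | -
F | F | F | T | T
F | F | T | F | F
F | T | F | T | T
F | T | T | F | F
T | F | F | F | F
T | F | T | F | F
T | T | F | F | T
T | T | T | F | F
The columns differ at x=T, y=T, z=F (φ=F, ψ=T), so they are not equivalent.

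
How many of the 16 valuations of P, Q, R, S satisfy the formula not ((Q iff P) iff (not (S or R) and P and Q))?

P | Q | R | S | (Q iff P) | (S or R) | not (S or R) | (not (S or R) and P and Q) | φ
- | - | - | - | --------- | -------- | ------------ | -------------------------- | -
T | T | T | T |     T     |    T     |      F       |             F              | T
T | T | T | F |     T     |    T     |      F       |             F              | T
T | T | F | T |     T     |    T     |      F       |             F              | T
T | T | F | F |     T     |    F     |      T       |             T              | F
T | F | T | T |     F     |    T     |      F       |             F              | F
T | F | T | F |     F     |    T     |      F       |             F              | F
T | F | F | T |     F     |    T     |      F       |             F              | F
T | F | F | F |     F     |    F     |      T       |             F              | F
F | T | T | T |     F     |    T     |      F       |             F              | F
F | T | T | F |     F     |    T     |      F       |             F              | F
F | T | F | T |     F     |    T     |      F       |             F              | F
F | T | F | F |     F     |    F     |      T       |             F              | F
F | F | T | T |     T     |    T     |      F       |             F              | T
F | F | T | F |     T     |    T     |      F       |             F              | T
F | F | F | T |     T     |    T     |      F       |             F              | T
F | F | F | F |     T     |    F     |      T       |             F              | T
The formula is true on 7 of the 16 rows.

7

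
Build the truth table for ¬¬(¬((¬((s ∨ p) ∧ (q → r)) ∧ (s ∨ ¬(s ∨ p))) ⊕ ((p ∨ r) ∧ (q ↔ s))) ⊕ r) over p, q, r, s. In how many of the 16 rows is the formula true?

p | q | r | s || (s ∨ p) | (q → r) | ((s ∨ p) ∧ (q → r)) | ¬((s ∨ p) ∧ (q → r)) | ¬(s ∨ p) | (s ∨ ¬(s ∨ p)) | (p ∨ r) | (q ↔ s) | ((p ∨ r) ∧ (q ↔ s)) | φ
T | T | T | T ||    T    |    T    |          T          |          F           |    F     |       T        |    T    |    T    |          T          | T
T | T | T | F ||    T    |    T    |          T          |          F           |    F     |       F        |    T    |    F    |          F          | F
T | T | F | T ||    T    |    F    |          F          |          T           |    F     |       T        |    T    |    T    |          T          | T
T | T | F | F ||    T    |    F    |          F          |          T           |    F     |       F        |    T    |    F    |          F          | T
T | F | T | T ||    T    |    T    |          T          |          F           |    F     |       T        |    T    |    F    |          F          | F
T | F | T | F ||    T    |    T    |          T          |          F           |    F     |       F        |    T    |    T    |          T          | T
T | F | F | T ||    T    |    T    |          T          |          F           |    F     |       T        |    T    |    F    |          F          | T
T | F | F | F ||    T    |    T    |          T          |          F           |    F     |       F        |    T    |    T    |          T          | F
F | T | T | T ||    T    |    T    |          T          |          F           |    F     |       T        |    T    |    T    |          T          | T
F | T | T | F ||    F    |    T    |          F          |          T           |    T     |       T        |    T    |    F    |          F          | T
F | T | F | T ||    T    |    F    |          F          |          T           |    F     |       T        |    F    |    T    |          F          | F
F | T | F | F ||    F    |    F    |          F          |          T           |    T     |       T        |    F    |    F    |          F          | F
F | F | T | T ||    T    |    T    |          T          |          F           |    F     |       T        |    T    |    F    |          F          | F
F | F | T | F ||    F    |    T    |          F          |          T           |    T     |       T        |    T    |    T    |          T          | F
F | F | F | T ||    T    |    T    |          T          |          F           |    F     |       T        |    F    |    F    |          F          | T
F | F | F | F ||    F    |    T    |          F          |          T           |    T     |       T        |    F    |    T    |          F          | F
The formula is true on 8 of the 16 rows.

8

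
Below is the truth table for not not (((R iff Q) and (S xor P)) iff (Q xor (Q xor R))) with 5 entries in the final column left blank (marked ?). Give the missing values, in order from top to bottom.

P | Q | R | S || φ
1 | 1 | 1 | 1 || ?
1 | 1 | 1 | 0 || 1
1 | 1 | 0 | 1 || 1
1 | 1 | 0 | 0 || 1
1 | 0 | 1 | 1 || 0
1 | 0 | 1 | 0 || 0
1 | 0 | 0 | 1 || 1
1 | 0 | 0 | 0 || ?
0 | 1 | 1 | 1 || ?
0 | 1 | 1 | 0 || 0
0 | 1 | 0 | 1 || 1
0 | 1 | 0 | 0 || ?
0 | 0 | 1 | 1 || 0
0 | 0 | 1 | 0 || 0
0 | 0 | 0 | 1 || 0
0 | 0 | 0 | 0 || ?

Row P=1, Q=1, R=1, S=1: (((R iff Q) and (S xor P)) iff (Q xor (Q xor R))) = 0, not (((R iff Q) and (S xor P)) iff (Q xor (Q xor R))) = 1, so the formula = 0.
Row P=1, Q=0, R=0, S=0: (((R iff Q) and (S xor P)) iff (Q xor (Q xor R))) = 0, not (((R iff Q) and (S xor P)) iff (Q xor (Q xor R))) = 1, so the formula = 0.
Row P=0, Q=1, R=1, S=1: (((R iff Q) and (S xor P)) iff (Q xor (Q xor R))) = 1, not (((R iff Q) and (S xor P)) iff (Q xor (Q xor R))) = 0, so the formula = 1.
Row P=0, Q=1, R=0, S=0: (((R iff Q) and (S xor P)) iff (Q xor (Q xor R))) = 1, not (((R iff Q) and (S xor P)) iff (Q xor (Q xor R))) = 0, so the formula = 1.
Row P=0, Q=0, R=0, S=0: (((R iff Q) and (S xor P)) iff (Q xor (Q xor R))) = 1, not (((R iff Q) and (S xor P)) iff (Q xor (Q xor R))) = 0, so the formula = 1.

0, 0, 1, 1, 1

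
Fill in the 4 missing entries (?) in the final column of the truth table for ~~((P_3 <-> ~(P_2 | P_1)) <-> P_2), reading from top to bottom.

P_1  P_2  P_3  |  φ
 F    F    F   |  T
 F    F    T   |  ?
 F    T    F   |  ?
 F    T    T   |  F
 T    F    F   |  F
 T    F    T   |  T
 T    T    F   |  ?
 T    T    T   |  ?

F, T, T, F

Row P_1=F, P_2=F, P_3=T: ((P_3 <-> ~(P_2 | P_1)) <-> P_2) = F, ~((P_3 <-> ~(P_2 | P_1)) <-> P_2) = T, so the formula = F.
Row P_1=F, P_2=T, P_3=F: ((P_3 <-> ~(P_2 | P_1)) <-> P_2) = T, ~((P_3 <-> ~(P_2 | P_1)) <-> P_2) = F, so the formula = T.
Row P_1=T, P_2=T, P_3=F: ((P_3 <-> ~(P_2 | P_1)) <-> P_2) = T, ~((P_3 <-> ~(P_2 | P_1)) <-> P_2) = F, so the formula = T.
Row P_1=T, P_2=T, P_3=T: ((P_3 <-> ~(P_2 | P_1)) <-> P_2) = F, ~((P_3 <-> ~(P_2 | P_1)) <-> P_2) = T, so the formula = F.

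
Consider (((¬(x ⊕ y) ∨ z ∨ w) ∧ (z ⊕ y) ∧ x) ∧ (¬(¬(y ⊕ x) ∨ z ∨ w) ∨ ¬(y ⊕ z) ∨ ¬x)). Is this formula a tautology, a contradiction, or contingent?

x  y  z  w  |  (x ⊕ y)  ¬(x ⊕ y)  (¬(x ⊕ y) ∨ z ∨ w)  (z ⊕ y)  (y ⊕ x)  ¬(y ⊕ x)  (¬(y ⊕ x) ∨ z ∨ w)  ¬(¬(y ⊕ x) ∨ z ∨ w)  (y ⊕ z)  ¬(y ⊕ z)  ¬x  φ
1  1  1  1  |     0        1              1              0        0        1              1                    0              0        1      0   0
1  1  1  0  |     0        1              1              0        0        1              1                    0              0        1      0   0
1  1  0  1  |     0        1              1              1        0        1              1                    0              1        0      0   0
1  1  0  0  |     0        1              1              1        0        1              1                    0              1        0      0   0
1  0  1  1  |     1        0              1              1        1        0              1                    0              1        0      0   0
1  0  1  0  |     1        0              1              1        1        0              1                    0              1        0      0   0
1  0  0  1  |     1        0              1              0        1        0              1                    0              0        1      0   0
1  0  0  0  |     1        0              0              0        1        0              0                    1              0        1      0   0
0  1  1  1  |     1        0              1              0        1        0              1                    0              0        1      1   0
0  1  1  0  |     1        0              1              0        1        0              1                    0              0        1      1   0
0  1  0  1  |     1        0              1              1        1        0              1                    0              1        0      1   0
0  1  0  0  |     1        0              0              1        1        0              0                    1              1        0      1   0
0  0  1  1  |     0        1              1              1        0        1              1                    0              1        0      1   0
0  0  1  0  |     0        1              1              1        0        1              1                    0              1        0      1   0
0  0  0  1  |     0        1              1              0        0        1              1                    0              0        1      1   0
0  0  0  0  |     0        1              1              0        0        1              1                    0              0        1      1   0
Every row is 0, so the formula is a contradiction.

contradiction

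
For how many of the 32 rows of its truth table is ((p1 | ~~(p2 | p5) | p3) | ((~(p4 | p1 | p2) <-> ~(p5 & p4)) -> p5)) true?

31

p1 | p2 | p3 | p4 | p5 || φ
T  | T  | T  | T  | T  || T
T  | T  | T  | T  | F  || T
T  | T  | T  | F  | T  || T
T  | T  | T  | F  | F  || T
T  | T  | F  | T  | T  || T
T  | T  | F  | T  | F  || T
T  | T  | F  | F  | T  || T
T  | T  | F  | F  | F  || T
T  | F  | T  | T  | T  || T
T  | F  | T  | T  | F  || T
T  | F  | T  | F  | T  || T
T  | F  | T  | F  | F  || T
T  | F  | F  | T  | T  || T
T  | F  | F  | T  | F  || T
T  | F  | F  | F  | T  || T
T  | F  | F  | F  | F  || T
F  | T  | T  | T  | T  || T
F  | T  | T  | T  | F  || T
F  | T  | T  | F  | T  || T
F  | T  | T  | F  | F  || T
F  | T  | F  | T  | T  || T
F  | T  | F  | T  | F  || T
F  | T  | F  | F  | T  || T
F  | T  | F  | F  | F  || T
F  | F  | T  | T  | T  || T
F  | F  | T  | T  | F  || T
F  | F  | T  | F  | T  || T
F  | F  | T  | F  | F  || T
F  | F  | F  | T  | T  || T
F  | F  | F  | T  | F  || T
F  | F  | F  | F  | T  || T
F  | F  | F  | F  | F  || F
The formula is true on 31 of the 32 rows.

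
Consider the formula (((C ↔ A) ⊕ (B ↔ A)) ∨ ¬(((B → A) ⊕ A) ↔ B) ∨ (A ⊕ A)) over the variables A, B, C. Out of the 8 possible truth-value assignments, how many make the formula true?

  A   |   B   |   C   |   φ  
----- | ----- | ----- | -----
 True |  True |  True |  True
 True |  True | False |  True
 True | False |  True |  True
 True | False | False | False
False |  True |  True |  True
False |  True | False |  True
False | False |  True |  True
False | False | False |  True
The formula is true on 7 of the 8 rows.

7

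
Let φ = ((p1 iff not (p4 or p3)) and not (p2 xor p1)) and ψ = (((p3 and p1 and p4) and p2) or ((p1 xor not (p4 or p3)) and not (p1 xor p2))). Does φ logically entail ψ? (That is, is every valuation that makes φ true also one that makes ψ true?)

no

p1  p2  p3  p4  |  φ  ψ
1   1   1   1   |  0  1
1   1   1   0   |  0  1
1   1   0   1   |  0  1
1   1   0   0   |  1  0
1   0   1   1   |  0  0
1   0   1   0   |  0  0
1   0   0   1   |  0  0
1   0   0   0   |  0  0
0   1   1   1   |  0  0
0   1   1   0   |  0  0
0   1   0   1   |  0  0
0   1   0   0   |  0  0
0   0   1   1   |  1  0
0   0   1   0   |  1  0
0   0   0   1   |  1  0
0   0   0   0   |  0  1
At p1=1, p2=1, p3=0, p4=0 we have φ true but ψ false, so φ does not entail ψ.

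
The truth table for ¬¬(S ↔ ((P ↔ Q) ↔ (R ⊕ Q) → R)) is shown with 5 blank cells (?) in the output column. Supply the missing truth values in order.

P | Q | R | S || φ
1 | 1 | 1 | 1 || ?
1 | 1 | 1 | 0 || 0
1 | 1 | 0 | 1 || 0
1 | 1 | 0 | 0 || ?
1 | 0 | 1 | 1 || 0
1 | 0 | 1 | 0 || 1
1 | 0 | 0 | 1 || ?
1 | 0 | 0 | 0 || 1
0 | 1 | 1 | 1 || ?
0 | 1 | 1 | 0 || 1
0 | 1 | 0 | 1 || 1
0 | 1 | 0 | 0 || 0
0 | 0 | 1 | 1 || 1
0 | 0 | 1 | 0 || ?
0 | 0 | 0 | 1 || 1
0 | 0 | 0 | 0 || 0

1, 1, 0, 0, 0

Row P=1, Q=1, R=1, S=1: (S ↔ ((P ↔ Q) ↔ (R ⊕ Q) → R)) = 1, ¬(S ↔ ((P ↔ Q) ↔ (R ⊕ Q) → R)) = 0, so the formula = 1.
Row P=1, Q=1, R=0, S=0: (S ↔ ((P ↔ Q) ↔ (R ⊕ Q) → R)) = 1, ¬(S ↔ ((P ↔ Q) ↔ (R ⊕ Q) → R)) = 0, so the formula = 1.
Row P=1, Q=0, R=0, S=1: (S ↔ ((P ↔ Q) ↔ (R ⊕ Q) → R)) = 0, ¬(S ↔ ((P ↔ Q) ↔ (R ⊕ Q) → R)) = 1, so the formula = 0.
Row P=0, Q=1, R=1, S=1: (S ↔ ((P ↔ Q) ↔ (R ⊕ Q) → R)) = 0, ¬(S ↔ ((P ↔ Q) ↔ (R ⊕ Q) → R)) = 1, so the formula = 0.
Row P=0, Q=0, R=1, S=0: (S ↔ ((P ↔ Q) ↔ (R ⊕ Q) → R)) = 0, ¬(S ↔ ((P ↔ Q) ↔ (R ⊕ Q) → R)) = 1, so the formula = 0.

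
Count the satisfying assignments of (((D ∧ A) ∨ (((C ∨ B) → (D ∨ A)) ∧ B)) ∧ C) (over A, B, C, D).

A | B | C | D | (D ∧ A) | (C ∨ B) | (D ∨ A) | ((C ∨ B) → (D ∨ A)) | (((C ∨ B) → (D ∨ A)) ∧ B) | φ
- | - | - | - | ------- | ------- | ------- | ------------------- | ------------------------- | -
1 | 1 | 1 | 1 |    1    |    1    |    1    |          1          |             1             | 1
1 | 1 | 1 | 0 |    0    |    1    |    1    |          1          |             1             | 1
1 | 1 | 0 | 1 |    1    |    1    |    1    |          1          |             1             | 0
1 | 1 | 0 | 0 |    0    |    1    |    1    |          1          |             1             | 0
1 | 0 | 1 | 1 |    1    |    1    |    1    |          1          |             0             | 1
1 | 0 | 1 | 0 |    0    |    1    |    1    |          1          |             0             | 0
1 | 0 | 0 | 1 |    1    |    0    |    1    |          1          |             0             | 0
1 | 0 | 0 | 0 |    0    |    0    |    1    |          1          |             0             | 0
0 | 1 | 1 | 1 |    0    |    1    |    1    |          1          |             1             | 1
0 | 1 | 1 | 0 |    0    |    1    |    0    |          0          |             0             | 0
0 | 1 | 0 | 1 |    0    |    1    |    1    |          1          |             1             | 0
0 | 1 | 0 | 0 |    0    |    1    |    0    |          0          |             0             | 0
0 | 0 | 1 | 1 |    0    |    1    |    1    |          1          |             0             | 0
0 | 0 | 1 | 0 |    0    |    1    |    0    |          0          |             0             | 0
0 | 0 | 0 | 1 |    0    |    0    |    1    |          1          |             0             | 0
0 | 0 | 0 | 0 |    0    |    0    |    0    |          1          |             0             | 0
The formula is true on 4 of the 16 rows.

4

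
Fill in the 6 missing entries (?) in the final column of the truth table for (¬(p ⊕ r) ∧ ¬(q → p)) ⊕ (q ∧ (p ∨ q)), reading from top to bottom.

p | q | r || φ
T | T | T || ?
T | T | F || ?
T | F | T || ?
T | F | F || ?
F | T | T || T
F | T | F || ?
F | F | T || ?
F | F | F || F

Row p=T, q=T, r=T: (¬(p ⊕ r) ∧ ¬(q → p)) = F, (q ∧ (p ∨ q)) = T, so the formula = T.
Row p=T, q=T, r=F: (¬(p ⊕ r) ∧ ¬(q → p)) = F, (q ∧ (p ∨ q)) = T, so the formula = T.
Row p=T, q=F, r=T: (¬(p ⊕ r) ∧ ¬(q → p)) = F, (q ∧ (p ∨ q)) = F, so the formula = F.
Row p=T, q=F, r=F: (¬(p ⊕ r) ∧ ¬(q → p)) = F, (q ∧ (p ∨ q)) = F, so the formula = F.
Row p=F, q=T, r=F: (¬(p ⊕ r) ∧ ¬(q → p)) = T, (q ∧ (p ∨ q)) = T, so the formula = F.
Row p=F, q=F, r=T: (¬(p ⊕ r) ∧ ¬(q → p)) = F, (q ∧ (p ∨ q)) = F, so the formula = F.

T, T, F, F, F, F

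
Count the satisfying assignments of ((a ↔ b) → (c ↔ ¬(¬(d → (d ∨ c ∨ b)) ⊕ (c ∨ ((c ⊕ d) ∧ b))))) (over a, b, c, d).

a | b | c | d | (a ↔ b) | (d ∨ c ∨ b) | (d → (d ∨ c ∨ b)) | ¬(d → (d ∨ c ∨ b)) | (c ⊕ d) | ((c ⊕ d) ∧ b) | (c ∨ ((c ⊕ d) ∧ b)) | φ
- | - | - | - | ------- | ----------- | ----------------- | ------------------ | ------- | ------------- | ------------------- | -
T | T | T | T |    T    |      T      |         T         |         F          |    F    |       F       |          T          | F
T | T | T | F |    T    |      T      |         T         |         F          |    T    |       T       |          T          | F
T | T | F | T |    T    |      T      |         T         |         F          |    T    |       T       |          T          | T
T | T | F | F |    T    |      T      |         T         |         F          |    F    |       F       |          F          | F
T | F | T | T |    F    |      T      |         T         |         F          |    F    |       F       |          T          | T
T | F | T | F |    F    |      T      |         T         |         F          |    T    |       F       |          T          | T
T | F | F | T |    F    |      T      |         T         |         F          |    T    |       F       |          F          | T
T | F | F | F |    F    |      F      |         T         |         F          |    F    |       F       |          F          | T
F | T | T | T |    F    |      T      |         T         |         F          |    F    |       F       |          T          | T
F | T | T | F |    F    |      T      |         T         |         F          |    T    |       T       |          T          | T
F | T | F | T |    F    |      T      |         T         |         F          |    T    |       T       |          T          | T
F | T | F | F |    F    |      T      |         T         |         F          |    F    |       F       |          F          | T
F | F | T | T |    T    |      T      |         T         |         F          |    F    |       F       |          T          | F
F | F | T | F |    T    |      T      |         T         |         F          |    T    |       F       |          T          | F
F | F | F | T |    T    |      T      |         T         |         F          |    T    |       F       |          F          | F
F | F | F | F |    T    |      F      |         T         |         F          |    F    |       F       |          F          | F
The formula is true on 9 of the 16 rows.

9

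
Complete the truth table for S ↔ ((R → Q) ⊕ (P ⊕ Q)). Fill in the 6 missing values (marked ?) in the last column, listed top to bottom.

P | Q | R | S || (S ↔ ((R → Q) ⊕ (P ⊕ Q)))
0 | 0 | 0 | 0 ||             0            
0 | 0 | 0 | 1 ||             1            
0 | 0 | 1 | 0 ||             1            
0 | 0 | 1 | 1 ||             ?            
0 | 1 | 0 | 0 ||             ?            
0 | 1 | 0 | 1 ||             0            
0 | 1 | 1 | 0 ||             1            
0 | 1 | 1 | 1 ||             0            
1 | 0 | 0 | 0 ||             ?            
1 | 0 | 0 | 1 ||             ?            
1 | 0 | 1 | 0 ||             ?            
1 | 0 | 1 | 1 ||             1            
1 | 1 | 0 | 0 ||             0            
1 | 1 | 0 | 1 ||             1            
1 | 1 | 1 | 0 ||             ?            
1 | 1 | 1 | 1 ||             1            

0, 1, 1, 0, 0, 0

Row P=0, Q=0, R=1, S=1: ((R → Q) ⊕ (P ⊕ Q)) = 0, so (S ↔ ((R → Q) ⊕ (P ⊕ Q))) = 0.
Row P=0, Q=1, R=0, S=0: ((R → Q) ⊕ (P ⊕ Q)) = 0, so (S ↔ ((R → Q) ⊕ (P ⊕ Q))) = 1.
Row P=1, Q=0, R=0, S=0: ((R → Q) ⊕ (P ⊕ Q)) = 0, so (S ↔ ((R → Q) ⊕ (P ⊕ Q))) = 1.
Row P=1, Q=0, R=0, S=1: ((R → Q) ⊕ (P ⊕ Q)) = 0, so (S ↔ ((R → Q) ⊕ (P ⊕ Q))) = 0.
Row P=1, Q=0, R=1, S=0: ((R → Q) ⊕ (P ⊕ Q)) = 1, so (S ↔ ((R → Q) ⊕ (P ⊕ Q))) = 0.
Row P=1, Q=1, R=1, S=0: ((R → Q) ⊕ (P ⊕ Q)) = 1, so (S ↔ ((R → Q) ⊕ (P ⊕ Q))) = 0.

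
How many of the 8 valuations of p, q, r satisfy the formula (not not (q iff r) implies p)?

  p      q      r    |  (q iff r)  not (q iff r)  not not (q iff r)  (not not (q iff r) implies p)
 True   True   True  |     True        False             True                     True            
 True   True  False  |    False         True            False                     True            
 True  False   True  |    False         True            False                     True            
 True  False  False  |     True        False             True                     True            
False   True   True  |     True        False             True                    False            
False   True  False  |    False         True            False                     True            
False  False   True  |    False         True            False                     True            
False  False  False  |     True        False             True                    False            
The formula is true on 6 of the 8 rows.

6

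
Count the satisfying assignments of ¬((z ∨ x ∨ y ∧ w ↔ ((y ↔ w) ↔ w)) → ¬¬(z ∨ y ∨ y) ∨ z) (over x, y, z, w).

x | y | z | w || φ
F | F | F | F || T
F | F | F | T || T
F | F | T | F || F
F | F | T | T || F
F | T | F | F || F
F | T | F | T || F
F | T | T | F || F
F | T | T | T || F
T | F | F | F || F
T | F | F | T || F
T | F | T | F || F
T | F | T | T || F
T | T | F | F || F
T | T | F | T || F
T | T | T | F || F
T | T | T | T || F
The formula is true on 2 of the 16 rows.

2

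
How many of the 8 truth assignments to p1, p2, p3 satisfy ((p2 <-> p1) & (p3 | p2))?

p1  p2  p3     ((p2 <-> p1) & (p3 | p2))
F   F   F                  F            
F   F   T                  T            
F   T   F                  F            
F   T   T                  F            
T   F   F                  F            
T   F   T                  F            
T   T   F                  T            
T   T   T                  T            
The formula is true on 3 of the 8 rows.

3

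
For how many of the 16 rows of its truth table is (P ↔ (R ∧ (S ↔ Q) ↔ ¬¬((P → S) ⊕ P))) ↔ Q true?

P  Q  R  S  |  (S ↔ Q)  (R ∧ (S ↔ Q))  (P → S)  ((P → S) ⊕ P)  ¬((P → S) ⊕ P)  ¬¬((P → S) ⊕ P)  φ
T  T  T  T  |     T           T           T           F              T                F         F
T  T  T  F  |     F           F           F           T              F                T         F
T  T  F  T  |     T           F           T           F              T                F         T
T  T  F  F  |     F           F           F           T              F                T         F
T  F  T  T  |     F           F           T           F              T                F         F
T  F  T  F  |     T           T           F           T              F                T         F
T  F  F  T  |     F           F           T           F              T                F         F
T  F  F  F  |     T           F           F           T              F                T         T
F  T  T  T  |     T           T           T           T              F                T         F
F  T  T  F  |     F           F           T           T              F                T         T
F  T  F  T  |     T           F           T           T              F                T         T
F  T  F  F  |     F           F           T           T              F                T         T
F  F  T  T  |     F           F           T           T              F                T         F
F  F  T  F  |     T           T           T           T              F                T         T
F  F  F  T  |     F           F           T           T              F                T         F
F  F  F  F  |     T           F           T           T              F                T         F
The formula is true on 6 of the 16 rows.

6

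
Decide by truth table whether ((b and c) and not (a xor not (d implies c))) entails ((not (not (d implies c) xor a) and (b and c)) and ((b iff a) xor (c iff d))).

no

a | b | c | d | φ | ψ
- | - | - | - | - | -
T | T | T | T | F | F
T | T | T | F | F | F
T | T | F | T | F | F
T | T | F | F | F | F
T | F | T | T | F | F
T | F | T | F | F | F
T | F | F | T | F | F
T | F | F | F | F | F
F | T | T | T | T | T
F | T | T | F | T | F
F | T | F | T | F | F
F | T | F | F | F | F
F | F | T | T | F | F
F | F | T | F | F | F
F | F | F | T | F | F
F | F | F | F | F | F
At a=F, b=T, c=T, d=F we have φ true but ψ false, so φ does not entail ψ.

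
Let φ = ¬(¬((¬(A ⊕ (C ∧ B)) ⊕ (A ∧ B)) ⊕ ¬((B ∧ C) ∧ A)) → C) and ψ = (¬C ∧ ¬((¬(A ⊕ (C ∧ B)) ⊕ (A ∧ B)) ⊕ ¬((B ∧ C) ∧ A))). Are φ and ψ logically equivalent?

A | B | C || φ | ψ
F | F | F || T | T
F | F | T || F | F
F | T | F || T | T
F | T | T || F | F
T | F | F || F | F
T | F | T || F | F
T | T | F || T | T
T | T | T || F | F
The columns for φ and ψ agree on every row, so they are logically equivalent.

equivalent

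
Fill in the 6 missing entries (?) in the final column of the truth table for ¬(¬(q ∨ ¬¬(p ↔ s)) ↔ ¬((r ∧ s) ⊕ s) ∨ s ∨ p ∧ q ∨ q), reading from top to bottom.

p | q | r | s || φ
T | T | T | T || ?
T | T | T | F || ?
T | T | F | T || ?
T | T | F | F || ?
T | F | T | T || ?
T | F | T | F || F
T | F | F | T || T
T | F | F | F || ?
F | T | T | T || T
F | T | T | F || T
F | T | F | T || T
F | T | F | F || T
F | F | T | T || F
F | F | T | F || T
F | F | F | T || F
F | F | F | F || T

Row p=T, q=T, r=T, s=T: ¬(q ∨ ¬¬(p ↔ s)) = F, (¬((r ∧ s) ⊕ s) ∨ s ∨ p ∧ q ∨ q) = T, (¬(q ∨ ¬¬(p ↔ s)) ↔ ¬((r ∧ s) ⊕ s) ∨ s ∨ p ∧ q ∨ q) = F, so the formula = T.
Row p=T, q=T, r=T, s=F: ¬(q ∨ ¬¬(p ↔ s)) = F, (¬((r ∧ s) ⊕ s) ∨ s ∨ p ∧ q ∨ q) = T, (¬(q ∨ ¬¬(p ↔ s)) ↔ ¬((r ∧ s) ⊕ s) ∨ s ∨ p ∧ q ∨ q) = F, so the formula = T.
Row p=T, q=T, r=F, s=T: ¬(q ∨ ¬¬(p ↔ s)) = F, (¬((r ∧ s) ⊕ s) ∨ s ∨ p ∧ q ∨ q) = T, (¬(q ∨ ¬¬(p ↔ s)) ↔ ¬((r ∧ s) ⊕ s) ∨ s ∨ p ∧ q ∨ q) = F, so the formula = T.
Row p=T, q=T, r=F, s=F: ¬(q ∨ ¬¬(p ↔ s)) = F, (¬((r ∧ s) ⊕ s) ∨ s ∨ p ∧ q ∨ q) = T, (¬(q ∨ ¬¬(p ↔ s)) ↔ ¬((r ∧ s) ⊕ s) ∨ s ∨ p ∧ q ∨ q) = F, so the formula = T.
Row p=T, q=F, r=T, s=T: ¬(q ∨ ¬¬(p ↔ s)) = F, (¬((r ∧ s) ⊕ s) ∨ s ∨ p ∧ q ∨ q) = T, (¬(q ∨ ¬¬(p ↔ s)) ↔ ¬((r ∧ s) ⊕ s) ∨ s ∨ p ∧ q ∨ q) = F, so the formula = T.
Row p=T, q=F, r=F, s=F: ¬(q ∨ ¬¬(p ↔ s)) = T, (¬((r ∧ s) ⊕ s) ∨ s ∨ p ∧ q ∨ q) = T, (¬(q ∨ ¬¬(p ↔ s)) ↔ ¬((r ∧ s) ⊕ s) ∨ s ∨ p ∧ q ∨ q) = T, so the formula = F.

T, T, T, T, T, F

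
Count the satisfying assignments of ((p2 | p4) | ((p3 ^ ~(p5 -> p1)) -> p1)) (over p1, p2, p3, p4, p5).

p1 | p2 | p3 | p4 | p5 | φ
-- | -- | -- | -- | -- | -
T  | T  | T  | T  | T  | T
T  | T  | T  | T  | F  | T
T  | T  | T  | F  | T  | T
T  | T  | T  | F  | F  | T
T  | T  | F  | T  | T  | T
T  | T  | F  | T  | F  | T
T  | T  | F  | F  | T  | T
T  | T  | F  | F  | F  | T
T  | F  | T  | T  | T  | T
T  | F  | T  | T  | F  | T
T  | F  | T  | F  | T  | T
T  | F  | T  | F  | F  | T
T  | F  | F  | T  | T  | T
T  | F  | F  | T  | F  | T
T  | F  | F  | F  | T  | T
T  | F  | F  | F  | F  | T
F  | T  | T  | T  | T  | T
F  | T  | T  | T  | F  | T
F  | T  | T  | F  | T  | T
F  | T  | T  | F  | F  | T
F  | T  | F  | T  | T  | T
F  | T  | F  | T  | F  | T
F  | T  | F  | F  | T  | T
F  | T  | F  | F  | F  | T
F  | F  | T  | T  | T  | T
F  | F  | T  | T  | F  | T
F  | F  | T  | F  | T  | T
F  | F  | T  | F  | F  | F
F  | F  | F  | T  | T  | T
F  | F  | F  | T  | F  | T
F  | F  | F  | F  | T  | F
F  | F  | F  | F  | F  | T
The formula is true on 30 of the 32 rows.

30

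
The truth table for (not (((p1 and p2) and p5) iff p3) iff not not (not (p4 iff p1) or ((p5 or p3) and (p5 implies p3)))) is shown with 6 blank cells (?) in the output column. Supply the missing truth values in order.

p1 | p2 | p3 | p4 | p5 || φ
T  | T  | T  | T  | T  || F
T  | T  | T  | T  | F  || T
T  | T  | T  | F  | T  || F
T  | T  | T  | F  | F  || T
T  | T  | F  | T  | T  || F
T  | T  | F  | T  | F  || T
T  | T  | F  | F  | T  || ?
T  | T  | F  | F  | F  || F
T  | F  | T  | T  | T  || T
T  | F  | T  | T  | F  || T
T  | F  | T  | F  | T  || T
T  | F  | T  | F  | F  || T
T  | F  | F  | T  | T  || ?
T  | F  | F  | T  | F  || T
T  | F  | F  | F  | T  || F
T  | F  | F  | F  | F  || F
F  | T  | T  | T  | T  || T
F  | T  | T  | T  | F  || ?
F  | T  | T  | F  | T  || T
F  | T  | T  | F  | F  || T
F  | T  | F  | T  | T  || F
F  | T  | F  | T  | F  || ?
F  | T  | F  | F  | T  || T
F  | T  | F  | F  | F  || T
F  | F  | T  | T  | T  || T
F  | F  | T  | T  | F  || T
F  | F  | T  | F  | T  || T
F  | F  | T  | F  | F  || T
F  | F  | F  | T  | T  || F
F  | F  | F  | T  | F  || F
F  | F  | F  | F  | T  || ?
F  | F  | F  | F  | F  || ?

Row p1=T, p2=T, p3=F, p4=F, p5=T: not (((p1 and p2) and p5) iff p3) = T, not not (not (p4 iff p1) or ((p5 or p3) and (p5 implies p3))) = T, so the formula = T.
Row p1=T, p2=F, p3=F, p4=T, p5=T: not (((p1 and p2) and p5) iff p3) = F, not not (not (p4 iff p1) or ((p5 or p3) and (p5 implies p3))) = F, so the formula = T.
Row p1=F, p2=T, p3=T, p4=T, p5=F: not (((p1 and p2) and p5) iff p3) = T, not not (not (p4 iff p1) or ((p5 or p3) and (p5 implies p3))) = T, so the formula = T.
Row p1=F, p2=T, p3=F, p4=T, p5=F: not (((p1 and p2) and p5) iff p3) = F, not not (not (p4 iff p1) or ((p5 or p3) and (p5 implies p3))) = T, so the formula = F.
Row p1=F, p2=F, p3=F, p4=F, p5=T: not (((p1 and p2) and p5) iff p3) = F, not not (not (p4 iff p1) or ((p5 or p3) and (p5 implies p3))) = F, so the formula = T.
Row p1=F, p2=F, p3=F, p4=F, p5=F: not (((p1 and p2) and p5) iff p3) = F, not not (not (p4 iff p1) or ((p5 or p3) and (p5 implies p3))) = F, so the formula = T.

T, T, T, F, T, T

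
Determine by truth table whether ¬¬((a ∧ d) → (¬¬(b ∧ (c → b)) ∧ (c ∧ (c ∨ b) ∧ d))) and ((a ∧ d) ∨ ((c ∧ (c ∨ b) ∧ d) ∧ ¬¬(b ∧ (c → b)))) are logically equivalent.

not equivalent

a  b  c  d  |  φ  ψ
1  1  1  1  |  1  1
1  1  1  0  |  1  0
1  1  0  1  |  0  1
1  1  0  0  |  1  0
1  0  1  1  |  0  1
1  0  1  0  |  1  0
1  0  0  1  |  0  1
1  0  0  0  |  1  0
0  1  1  1  |  1  1
0  1  1  0  |  1  0
0  1  0  1  |  1  0
0  1  0  0  |  1  0
0  0  1  1  |  1  0
0  0  1  0  |  1  0
0  0  0  1  |  1  0
0  0  0  0  |  1  0
The columns differ at a=1, b=1, c=1, d=0 (φ=1, ψ=0), so they are not equivalent.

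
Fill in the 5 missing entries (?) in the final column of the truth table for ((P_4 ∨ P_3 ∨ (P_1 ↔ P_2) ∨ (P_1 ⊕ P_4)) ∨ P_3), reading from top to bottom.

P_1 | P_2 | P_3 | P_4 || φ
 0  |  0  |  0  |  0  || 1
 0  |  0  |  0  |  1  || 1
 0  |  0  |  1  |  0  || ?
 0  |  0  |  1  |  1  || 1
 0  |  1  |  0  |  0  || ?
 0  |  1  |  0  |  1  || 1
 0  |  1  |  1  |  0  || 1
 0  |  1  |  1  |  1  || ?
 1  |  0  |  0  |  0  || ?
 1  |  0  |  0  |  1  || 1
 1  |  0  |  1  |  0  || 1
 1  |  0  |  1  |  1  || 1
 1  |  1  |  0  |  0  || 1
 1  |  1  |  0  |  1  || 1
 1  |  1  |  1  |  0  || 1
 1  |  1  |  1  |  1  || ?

1, 0, 1, 1, 1

Row P_1=0, P_2=0, P_3=1, P_4=0: (P_4 ∨ P_3 ∨ (P_1 ↔ P_2) ∨ (P_1 ⊕ P_4)) = 1, so the formula = 1.
Row P_1=0, P_2=1, P_3=0, P_4=0: (P_4 ∨ P_3 ∨ (P_1 ↔ P_2) ∨ (P_1 ⊕ P_4)) = 0, so the formula = 0.
Row P_1=0, P_2=1, P_3=1, P_4=1: (P_4 ∨ P_3 ∨ (P_1 ↔ P_2) ∨ (P_1 ⊕ P_4)) = 1, so the formula = 1.
Row P_1=1, P_2=0, P_3=0, P_4=0: (P_4 ∨ P_3 ∨ (P_1 ↔ P_2) ∨ (P_1 ⊕ P_4)) = 1, so the formula = 1.
Row P_1=1, P_2=1, P_3=1, P_4=1: (P_4 ∨ P_3 ∨ (P_1 ↔ P_2) ∨ (P_1 ⊕ P_4)) = 1, so the formula = 1.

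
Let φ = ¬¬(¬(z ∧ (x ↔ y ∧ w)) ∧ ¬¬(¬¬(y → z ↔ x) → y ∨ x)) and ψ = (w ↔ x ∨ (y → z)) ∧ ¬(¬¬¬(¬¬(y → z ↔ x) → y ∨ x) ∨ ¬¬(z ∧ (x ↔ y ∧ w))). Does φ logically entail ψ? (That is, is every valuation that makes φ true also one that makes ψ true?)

x  y  z  w  |  φ  ψ
0  0  0  0  |  1  0
0  0  0  1  |  1  1
0  0  1  0  |  0  0
0  0  1  1  |  0  0
0  1  0  0  |  1  1
0  1  0  1  |  1  0
0  1  1  0  |  0  0
0  1  1  1  |  1  1
1  0  0  0  |  1  0
1  0  0  1  |  1  1
1  0  1  0  |  1  0
1  0  1  1  |  1  1
1  1  0  0  |  1  0
1  1  0  1  |  1  1
1  1  1  0  |  1  0
1  1  1  1  |  0  0
At x=0, y=0, z=0, w=0 we have φ true but ψ false, so φ does not entail ψ.

no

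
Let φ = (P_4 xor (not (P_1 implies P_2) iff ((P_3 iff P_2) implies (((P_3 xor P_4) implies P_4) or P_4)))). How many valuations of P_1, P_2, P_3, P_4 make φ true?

P_1  P_2  P_3  P_4  |  φ
 1    1    1    1   |  1
 1    1    1    0   |  1
 1    1    0    1   |  1
 1    1    0    0   |  0
 1    0    1    1   |  0
 1    0    1    0   |  1
 1    0    0    1   |  0
 1    0    0    0   |  1
 0    1    1    1   |  1
 0    1    1    0   |  1
 0    1    0    1   |  1
 0    1    0    0   |  0
 0    0    1    1   |  1
 0    0    1    0   |  0
 0    0    0    1   |  1
 0    0    0    0   |  0
The formula is true on 10 of the 16 rows.

10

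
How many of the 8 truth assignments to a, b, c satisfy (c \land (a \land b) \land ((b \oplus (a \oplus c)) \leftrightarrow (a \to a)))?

a | b | c | (a \land b) | (a \oplus c) | (b \oplus (a \oplus c)) | (a \to a) | φ
- | - | - | ----------- | ------------ | ----------------------- | --------- | -
1 | 1 | 1 |      1      |      0       |            1            |     1     | 1
1 | 1 | 0 |      1      |      1       |            0            |     1     | 0
1 | 0 | 1 |      0      |      0       |            0            |     1     | 0
1 | 0 | 0 |      0      |      1       |            1            |     1     | 0
0 | 1 | 1 |      0      |      1       |            0            |     1     | 0
0 | 1 | 0 |      0      |      0       |            1            |     1     | 0
0 | 0 | 1 |      0      |      1       |            1            |     1     | 0
0 | 0 | 0 |      0      |      0       |            0            |     1     | 0
The formula is true on 1 of the 8 rows.

1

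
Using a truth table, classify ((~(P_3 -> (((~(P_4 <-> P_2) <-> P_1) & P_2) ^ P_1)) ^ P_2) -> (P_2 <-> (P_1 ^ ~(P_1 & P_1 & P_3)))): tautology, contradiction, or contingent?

 P_1  |  P_2  |  P_3  |  P_4  | (P_4 <-> P_2) | ~(P_4 <-> P_2) | (~(P_4 <-> P_2) <-> P_1) | (P_1 & P_1 & P_3) | ~(P_1 & P_1 & P_3) | (P_1 ^ ~(P_1 & P_1 & P_3)) |   φ  
----- | ----- | ----- | ----- | ------------- | -------------- | ------------------------ | ----------------- | ------------------ | -------------------------- | -----
 True |  True |  True |  True |      True     |     False      |          False           |        True       |       False        |            True            |  True
 True |  True |  True | False |     False     |      True      |           True           |        True       |       False        |            True            |  True
 True |  True | False |  True |      True     |     False      |          False           |       False       |        True        |           False            | False
 True |  True | False | False |     False     |      True      |           True           |       False       |        True        |           False            | False
 True | False |  True |  True |     False     |      True      |           True           |        True       |       False        |            True            |  True
 True | False |  True | False |      True     |     False      |          False           |        True       |       False        |            True            |  True
 True | False | False |  True |     False     |      True      |           True           |       False       |        True        |           False            |  True
 True | False | False | False |      True     |     False      |          False           |       False       |        True        |           False            |  True
False |  True |  True |  True |      True     |     False      |           True           |       False       |        True        |            True            |  True
False |  True |  True | False |     False     |      True      |          False           |       False       |        True        |            True            |  True
False |  True | False |  True |      True     |     False      |           True           |       False       |        True        |            True            |  True
False |  True | False | False |     False     |      True      |          False           |       False       |        True        |            True            |  True
False | False |  True |  True |     False     |      True      |          False           |       False       |        True        |            True            | False
False | False |  True | False |      True     |     False      |           True           |       False       |        True        |            True            | False
False | False | False |  True |     False     |      True      |          False           |       False       |        True        |            True            |  True
False | False | False | False |      True     |     False      |           True           |       False       |        True        |            True            |  True
12 of 16 rows are True, so the formula is contingent.

contingent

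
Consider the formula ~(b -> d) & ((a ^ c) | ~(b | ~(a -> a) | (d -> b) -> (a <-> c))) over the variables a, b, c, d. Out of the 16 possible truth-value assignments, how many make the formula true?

2

a  b  c  d     (b -> d)  ~(b -> d)  (a ^ c)  (a -> a)  ~(a -> a)  (b | ~(a -> a))  (d -> b)  ((b | ~(a -> a)) | (d -> b))  (a <-> c)  φ
F  F  F  F        T          F         F        T          F             F            T                   T                    T      F
F  F  F  T        T          F         F        T          F             F            F                   F                    T      F
F  F  T  F        T          F         T        T          F             F            T                   T                    F      F
F  F  T  T        T          F         T        T          F             F            F                   F                    F      F
F  T  F  F        F          T         F        T          F             T            T                   T                    T      F
F  T  F  T        T          F         F        T          F             T            T                   T                    T      F
F  T  T  F        F          T         T        T          F             T            T                   T                    F      T
F  T  T  T        T          F         T        T          F             T            T                   T                    F      F
T  F  F  F        T          F         T        T          F             F            T                   T                    F      F
T  F  F  T        T          F         T        T          F             F            F                   F                    F      F
T  F  T  F        T          F         F        T          F             F            T                   T                    T      F
T  F  T  T        T          F         F        T          F             F            F                   F                    T      F
T  T  F  F        F          T         T        T          F             T            T                   T                    F      T
T  T  F  T        T          F         T        T          F             T            T                   T                    F      F
T  T  T  F        F          T         F        T          F             T            T                   T                    T      F
T  T  T  T        T          F         F        T          F             T            T                   T                    T      F
The formula is true on 2 of the 16 rows.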